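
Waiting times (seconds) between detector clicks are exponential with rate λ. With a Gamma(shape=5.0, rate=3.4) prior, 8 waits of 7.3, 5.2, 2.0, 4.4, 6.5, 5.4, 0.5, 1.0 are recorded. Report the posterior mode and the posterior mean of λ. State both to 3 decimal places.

Σ times = 32.3. Posterior: Gamma(shape = 5.0+8 = 13.0, rate = 3.4+32.3 = 35.7).
Mode = (α−1)/β = 12.0/35.7 = 0.336.
Mean = α/β = 13.0/35.7 = 0.364.
The mean is pulled above the mode by the posterior's right skew.

MAP = 0.336; posterior mean = 0.364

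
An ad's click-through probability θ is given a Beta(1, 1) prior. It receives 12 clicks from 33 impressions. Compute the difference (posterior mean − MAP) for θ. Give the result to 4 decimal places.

0.0078

Posterior: Beta(1+12, 1+21) = Beta(13, 22).
Mode = (13−1)/(13+22−2) = 12/33 = 0.3636.
Mean = 13/(13+22) = 13/35 = 0.3714.
Difference = 0.3714 − 0.3636 = 0.0078.
The posterior is right-skewed, so the mean exceeds the mode.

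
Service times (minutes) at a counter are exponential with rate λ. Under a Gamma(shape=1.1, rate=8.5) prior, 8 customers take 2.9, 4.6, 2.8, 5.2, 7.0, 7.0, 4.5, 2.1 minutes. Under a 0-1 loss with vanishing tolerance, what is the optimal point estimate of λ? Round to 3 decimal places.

0.182

Σ times = 36.1. Posterior: Gamma(shape = 1.1+8 = 9.1, rate = 8.5+36.1 = 44.6).
Mode = (α−1)/β = 8.1/44.6 = 0.182.
Mean = α/β = 9.1/44.6 = 0.204.
This is the posterior mode — the MAP estimate.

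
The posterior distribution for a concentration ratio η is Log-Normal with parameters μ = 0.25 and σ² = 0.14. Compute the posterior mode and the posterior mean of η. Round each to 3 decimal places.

Mode = exp(μ − σ²) = exp(0.11) = 1.116.
Mean = exp(μ + σ²/2) = exp(0.320) = 1.377.
The posterior is right-skewed, so the mean exceeds the mode.

MAP = 1.116; posterior mean = 1.377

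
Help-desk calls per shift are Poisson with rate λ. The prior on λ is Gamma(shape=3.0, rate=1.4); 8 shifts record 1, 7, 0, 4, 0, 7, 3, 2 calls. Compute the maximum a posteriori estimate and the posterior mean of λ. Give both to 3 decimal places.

MAP = 2.766; posterior mean = 2.872

Σ counts = 24. Posterior: Gamma(shape = 3.0+24 = 27.0, rate = 1.4+8 = 9.4).
Mode = (α−1)/β = 26.0/9.4 = 2.766.
Mean = α/β = 27.0/9.4 = 2.872.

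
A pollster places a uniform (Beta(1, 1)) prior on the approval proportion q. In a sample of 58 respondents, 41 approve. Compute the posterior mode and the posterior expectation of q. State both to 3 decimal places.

Posterior: Beta(1+41, 1+17) = Beta(42, 18).
Mode = (42−1)/(42+18−2) = 41/58 = 0.707.
Mean = 42/(42+18) = 42/60 = 0.700.

MAP = 0.707; posterior mean = 0.700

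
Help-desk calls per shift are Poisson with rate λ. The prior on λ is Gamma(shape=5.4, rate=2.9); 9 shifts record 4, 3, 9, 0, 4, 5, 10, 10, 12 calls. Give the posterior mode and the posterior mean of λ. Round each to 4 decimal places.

posterior mode = 5.1597, posterior mean = 5.2437

Σ counts = 57. Posterior: Gamma(shape = 5.4+57 = 62.4, rate = 2.9+9 = 11.9).
Mode = (α−1)/β = 61.4/11.9 = 5.1597.
Mean = α/β = 62.4/11.9 = 5.2437.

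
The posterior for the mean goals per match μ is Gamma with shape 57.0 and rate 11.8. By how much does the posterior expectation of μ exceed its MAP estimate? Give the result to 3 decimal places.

Mode = (α−1)/β = 56.0/11.8 = 4.746.
Mean = α/β = 57.0/11.8 = 4.831.
Difference = 4.831 − 4.746 = 0.085.

0.085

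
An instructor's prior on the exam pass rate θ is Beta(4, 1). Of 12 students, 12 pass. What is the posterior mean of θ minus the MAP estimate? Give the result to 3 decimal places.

Posterior: Beta(4+12, 1+0) = Beta(16, 1).
Since β = 1 ≤ 1 and α > 1, the Beta density is monotone increasing on [0,1]; the mode is at 1.
Mean = 16/(16+1) = 0.941.
Difference = 0.941 − 1.000 = -0.059.

-0.059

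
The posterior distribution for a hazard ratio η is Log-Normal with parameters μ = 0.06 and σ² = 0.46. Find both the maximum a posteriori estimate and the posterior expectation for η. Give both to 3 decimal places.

MAP: 0.670. Posterior mean: 1.336.

Mode = exp(μ − σ²) = exp(-0.40) = 0.670.
Mean = exp(μ + σ²/2) = exp(0.290) = 1.336.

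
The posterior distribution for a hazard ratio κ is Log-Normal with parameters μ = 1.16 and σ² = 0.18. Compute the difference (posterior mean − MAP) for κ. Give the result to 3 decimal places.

0.826

Mode = exp(μ − σ²) = exp(0.98) = 2.664.
Mean = exp(μ + σ²/2) = exp(1.250) = 3.490.
Difference = 3.490 − 2.664 = 0.826.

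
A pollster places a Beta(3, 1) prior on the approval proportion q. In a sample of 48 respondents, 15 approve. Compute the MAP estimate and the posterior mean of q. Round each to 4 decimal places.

MAP estimate = 0.3400, posterior mean = 0.3462

Posterior: Beta(3+15, 1+33) = Beta(18, 34).
Mode = (18−1)/(18+34−2) = 17/50 = 0.3400.
Mean = 18/(18+34) = 18/52 = 0.3462.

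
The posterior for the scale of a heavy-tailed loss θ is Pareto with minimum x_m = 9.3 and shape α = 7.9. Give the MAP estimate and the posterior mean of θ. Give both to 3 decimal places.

θ_MAP = 9.300, E[θ|data] = 10.648

The Pareto density is strictly decreasing on [x_m, ∞), so the mode is x_m = 9.300.
Mean = α·x_m/(α−1) = 7.9·9.3/6.9 = 10.648.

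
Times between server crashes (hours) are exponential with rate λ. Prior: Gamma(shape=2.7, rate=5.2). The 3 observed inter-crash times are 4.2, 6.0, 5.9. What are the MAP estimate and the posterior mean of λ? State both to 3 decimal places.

MAP estimate = 0.221, posterior mean = 0.268

Σ times = 16.1. Posterior: Gamma(shape = 2.7+3 = 5.7, rate = 5.2+16.1 = 21.3).
Mode = (α−1)/β = 4.7/21.3 = 0.221.
Mean = α/β = 5.7/21.3 = 0.268.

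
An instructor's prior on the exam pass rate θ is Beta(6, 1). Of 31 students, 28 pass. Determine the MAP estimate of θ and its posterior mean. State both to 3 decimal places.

MAP: 0.917. Posterior mean: 0.895.

Posterior: Beta(6+28, 1+3) = Beta(34, 4).
Mode = (34−1)/(34+4−2) = 33/36 = 0.917.
Mean = 34/(34+4) = 34/38 = 0.895.
The posterior is left-skewed, so the mode exceeds the mean.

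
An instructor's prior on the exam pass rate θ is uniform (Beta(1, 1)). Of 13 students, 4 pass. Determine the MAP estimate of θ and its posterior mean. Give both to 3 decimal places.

Posterior: Beta(1+4, 1+9) = Beta(5, 10).
Mode = (5−1)/(5+10−2) = 4/13 = 0.308.
With a flat prior the MAP equals the MLE, 4/13.
Mean = 5/(5+10) = 5/15 = 0.333.
The mean is pulled above the mode by the posterior's right skew.

θ_MAP = 0.308, E[θ|data] = 0.333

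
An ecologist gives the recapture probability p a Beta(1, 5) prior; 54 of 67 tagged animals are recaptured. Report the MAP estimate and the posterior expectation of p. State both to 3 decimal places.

MAP estimate = 0.761, posterior expectation = 0.753

Posterior: Beta(1+54, 5+13) = Beta(55, 18).
Mode = (55−1)/(55+18−2) = 54/71 = 0.761.
Mean = 55/(55+18) = 55/73 = 0.753.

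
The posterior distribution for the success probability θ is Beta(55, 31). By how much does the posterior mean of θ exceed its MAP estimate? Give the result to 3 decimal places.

-0.003

Mode = (55−1)/(55+31−2) = 54/84 = 0.643.
Mean = 55/(55+31) = 55/86 = 0.640.
Difference = 0.640 − 0.643 = -0.003.
Mode > mean: the posterior has a left tail.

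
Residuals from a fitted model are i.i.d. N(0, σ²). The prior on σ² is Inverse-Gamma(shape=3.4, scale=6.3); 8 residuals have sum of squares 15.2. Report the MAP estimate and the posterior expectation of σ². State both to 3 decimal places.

Posterior: Inverse-Gamma(shape = 3.4+8/2 = 7.4, scale = 6.3+15.2/2 = 13.9).
Mode = β/(α+1) = 13.9/8.4 = 1.655.
Mean = β/(α−1) = 13.9/6.4 = 2.172.

MAP = 1.655, posterior mean = 2.172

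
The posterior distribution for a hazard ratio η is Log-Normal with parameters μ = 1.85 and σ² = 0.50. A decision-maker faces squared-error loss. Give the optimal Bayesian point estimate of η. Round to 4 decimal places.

8.1662

Mode = exp(μ − σ²) = exp(1.35) = 3.8574.
Mean = exp(μ + σ²/2) = exp(2.100) = 8.1662.
Squared-error loss ⇒ the optimal estimator is the posterior mean.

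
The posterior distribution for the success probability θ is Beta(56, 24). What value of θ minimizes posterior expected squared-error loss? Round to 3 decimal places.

0.700

Mode = (56−1)/(56+24−2) = 55/78 = 0.705.
Mean = 56/(56+24) = 56/80 = 0.700.
Squared-error loss ⇒ the optimal estimator is the posterior mean.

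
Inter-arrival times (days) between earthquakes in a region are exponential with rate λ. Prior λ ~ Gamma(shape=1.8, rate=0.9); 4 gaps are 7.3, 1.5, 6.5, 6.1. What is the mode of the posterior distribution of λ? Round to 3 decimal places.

Σ times = 21.4. Posterior: Gamma(shape = 1.8+4 = 5.8, rate = 0.9+21.4 = 22.3).
Mode = (α−1)/β = 4.8/22.3 = 0.215.
Mean = α/β = 5.8/22.3 = 0.260.
This is the posterior mode — the MAP estimate.

0.215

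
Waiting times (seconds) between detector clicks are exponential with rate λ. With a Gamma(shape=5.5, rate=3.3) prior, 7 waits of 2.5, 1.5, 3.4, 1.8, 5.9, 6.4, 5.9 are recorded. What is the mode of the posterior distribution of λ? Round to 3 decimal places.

0.375

Σ times = 27.4. Posterior: Gamma(shape = 5.5+7 = 12.5, rate = 3.3+27.4 = 30.7).
Mode = (α−1)/β = 11.5/30.7 = 0.375.
Mean = α/β = 12.5/30.7 = 0.407.
This is the posterior mode — the MAP estimate.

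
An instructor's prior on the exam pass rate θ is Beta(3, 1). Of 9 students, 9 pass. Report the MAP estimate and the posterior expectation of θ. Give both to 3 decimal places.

Posterior: Beta(3+9, 1+0) = Beta(12, 1).
Since β = 1 ≤ 1 and α > 1, the Beta density is monotone increasing on [0,1]; the mode is at 1.
Mean = 12/(12+1) = 0.923.

MAP: 1.000. Posterior mean: 0.923.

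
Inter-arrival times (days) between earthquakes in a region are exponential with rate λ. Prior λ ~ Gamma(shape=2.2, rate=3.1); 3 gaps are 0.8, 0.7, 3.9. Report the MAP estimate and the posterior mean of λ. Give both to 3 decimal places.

MAP estimate = 0.494, posterior mean = 0.612

Σ times = 5.4. Posterior: Gamma(shape = 2.2+3 = 5.2, rate = 3.1+5.4 = 8.5).
Mode = (α−1)/β = 4.2/8.5 = 0.494.
Mean = α/β = 5.2/8.5 = 0.612.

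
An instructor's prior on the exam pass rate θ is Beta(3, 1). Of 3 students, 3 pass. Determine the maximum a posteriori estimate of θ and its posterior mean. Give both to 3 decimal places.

MAP = 1.000; posterior mean = 0.857

Posterior: Beta(3+3, 1+0) = Beta(6, 1).
Since β = 1 ≤ 1 and α > 1, the Beta density is monotone increasing on [0,1]; the mode is at 1.
Mean = 6/(6+1) = 0.857.
The posterior is left-skewed, so the mode exceeds the mean.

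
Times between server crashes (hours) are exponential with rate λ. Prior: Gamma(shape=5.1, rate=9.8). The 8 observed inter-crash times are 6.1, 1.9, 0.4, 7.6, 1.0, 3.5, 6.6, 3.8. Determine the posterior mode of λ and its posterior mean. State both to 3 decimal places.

Σ times = 30.9. Posterior: Gamma(shape = 5.1+8 = 13.1, rate = 9.8+30.9 = 40.7).
Mode = (α−1)/β = 12.1/40.7 = 0.297.
Mean = α/β = 13.1/40.7 = 0.322.
The posterior is right-skewed, so the mean exceeds the mode.

λ_MAP = 0.297, E[λ|data] = 0.322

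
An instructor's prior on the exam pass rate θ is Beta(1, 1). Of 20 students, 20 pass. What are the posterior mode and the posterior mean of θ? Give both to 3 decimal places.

MAP = 1.000, posterior mean = 0.955

Posterior: Beta(1+20, 1+0) = Beta(21, 1).
Since β = 1 ≤ 1 and α > 1, the Beta density is monotone increasing on [0,1]; the mode is at 1.
Mean = 21/(21+1) = 0.955.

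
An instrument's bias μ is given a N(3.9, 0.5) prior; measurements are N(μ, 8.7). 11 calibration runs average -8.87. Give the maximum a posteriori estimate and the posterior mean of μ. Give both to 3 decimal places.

Posterior for μ is Normal. Precision-weighted mean: (1/0.5·3.9 + 11/8.7·-8.87) / (1/0.5 + 11/8.7) = -1.046.
A Normal posterior is symmetric, so mode = mean.

MAP = -1.046, posterior mean = -1.046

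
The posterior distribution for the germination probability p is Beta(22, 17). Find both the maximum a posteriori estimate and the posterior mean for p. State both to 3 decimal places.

MAP: 0.568. Posterior mean: 0.564.

Mode = (22−1)/(22+17−2) = 21/37 = 0.568.
Mean = 22/(22+17) = 22/39 = 0.564.
The posterior is left-skewed, so the mode exceeds the mean.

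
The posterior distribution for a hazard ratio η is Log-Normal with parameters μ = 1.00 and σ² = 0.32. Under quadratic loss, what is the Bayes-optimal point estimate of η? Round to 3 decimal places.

3.190

Mode = exp(μ − σ²) = exp(0.68) = 1.974.
Mean = exp(μ + σ²/2) = exp(1.160) = 3.190.
Quadratic loss ⇒ the optimal estimator is the posterior mean.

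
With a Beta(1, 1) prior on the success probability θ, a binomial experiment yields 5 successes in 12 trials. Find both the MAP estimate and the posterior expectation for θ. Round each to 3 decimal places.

Posterior: Beta(1+5, 1+7) = Beta(6, 8).
Mode = (6−1)/(6+8−2) = 5/12 = 0.417.
Mean = 6/(6+8) = 6/14 = 0.429.
Mean > mode: the posterior has a right tail.

MAP = 0.417, posterior mean = 0.429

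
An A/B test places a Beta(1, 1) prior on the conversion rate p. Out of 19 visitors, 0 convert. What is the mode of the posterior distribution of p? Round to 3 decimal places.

Posterior: Beta(1+0, 1+19) = Beta(1, 20).
Since α = 1 ≤ 1 and β > 1, the Beta density is monotone decreasing on [0,1]; the mode is at 0.
Mean = 1/(1+20) = 0.048.
This is the posterior mode — the MAP estimate.

0.000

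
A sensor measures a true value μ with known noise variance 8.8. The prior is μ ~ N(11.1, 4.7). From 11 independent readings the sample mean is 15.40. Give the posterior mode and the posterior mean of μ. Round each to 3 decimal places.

posterior mode = 14.775, posterior mean = 14.775

Posterior for μ is Normal. Precision-weighted mean: (1/4.7·11.1 + 11/8.8·15.40) / (1/4.7 + 11/8.8) = 14.775.
A Normal posterior is symmetric, so mode = mean.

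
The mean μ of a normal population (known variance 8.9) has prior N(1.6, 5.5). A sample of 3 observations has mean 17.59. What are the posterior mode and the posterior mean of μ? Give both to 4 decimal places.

Posterior for μ is Normal. Precision-weighted mean: (1/5.5·1.6 + 3/8.9·17.59) / (1/5.5 + 3/8.9) = 11.9872.
A Normal posterior is symmetric, so mode = mean.

MAP = 11.9872, posterior mean = 11.9872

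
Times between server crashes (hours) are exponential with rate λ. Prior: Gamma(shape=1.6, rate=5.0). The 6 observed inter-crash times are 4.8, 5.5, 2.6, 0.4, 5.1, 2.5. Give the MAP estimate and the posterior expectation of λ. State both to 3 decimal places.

λ_MAP = 0.255, E[λ|data] = 0.293

Σ times = 20.9. Posterior: Gamma(shape = 1.6+6 = 7.6, rate = 5.0+20.9 = 25.9).
Mode = (α−1)/β = 6.6/25.9 = 0.255.
Mean = α/β = 7.6/25.9 = 0.293.
Right-skewed posterior ⇒ mode < mean.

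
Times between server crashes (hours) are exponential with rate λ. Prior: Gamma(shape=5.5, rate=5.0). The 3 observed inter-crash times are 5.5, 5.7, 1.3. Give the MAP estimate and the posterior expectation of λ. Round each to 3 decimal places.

MAP = 0.429, posterior mean = 0.486

Σ times = 12.5. Posterior: Gamma(shape = 5.5+3 = 8.5, rate = 5.0+12.5 = 17.5).
Mode = (α−1)/β = 7.5/17.5 = 0.429.
Mean = α/β = 8.5/17.5 = 0.486.
The mean is pulled above the mode by the posterior's right skew.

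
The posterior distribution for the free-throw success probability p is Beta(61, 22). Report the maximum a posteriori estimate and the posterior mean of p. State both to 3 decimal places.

maximum a posteriori estimate = 0.741, posterior mean = 0.735

Mode = (61−1)/(61+22−2) = 60/81 = 0.741.
Mean = 61/(61+22) = 61/83 = 0.735.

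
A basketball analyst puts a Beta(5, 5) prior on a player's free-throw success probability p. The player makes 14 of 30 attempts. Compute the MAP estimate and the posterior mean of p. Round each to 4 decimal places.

Posterior: Beta(5+14, 5+16) = Beta(19, 21).
Mode = (19−1)/(19+21−2) = 18/38 = 0.4737.
Mean = 19/(19+21) = 19/40 = 0.4750.

MAP: 0.4737. Posterior mean: 0.4750.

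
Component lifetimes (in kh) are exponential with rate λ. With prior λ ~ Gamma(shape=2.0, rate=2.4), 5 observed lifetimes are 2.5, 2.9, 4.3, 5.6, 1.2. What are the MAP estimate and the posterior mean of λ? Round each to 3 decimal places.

λ_MAP = 0.317, E[λ|data] = 0.370

Σ times = 16.5. Posterior: Gamma(shape = 2.0+5 = 7.0, rate = 2.4+16.5 = 18.9).
Mode = (α−1)/β = 6.0/18.9 = 0.317.
Mean = α/β = 7.0/18.9 = 0.370.
Mean > mode: the posterior has a right tail.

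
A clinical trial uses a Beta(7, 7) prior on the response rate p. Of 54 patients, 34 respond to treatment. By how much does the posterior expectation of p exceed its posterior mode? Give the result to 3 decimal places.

Posterior: Beta(7+34, 7+20) = Beta(41, 27).
Mode = (41−1)/(41+27−2) = 40/66 = 0.606.
Mean = 41/(41+27) = 41/68 = 0.603.
Difference = 0.603 − 0.606 = -0.003.

-0.003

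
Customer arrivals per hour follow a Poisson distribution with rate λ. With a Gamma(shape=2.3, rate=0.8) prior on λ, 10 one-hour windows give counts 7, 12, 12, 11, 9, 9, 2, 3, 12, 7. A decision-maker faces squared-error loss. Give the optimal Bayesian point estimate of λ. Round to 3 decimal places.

7.991

Σ counts = 84. Posterior: Gamma(shape = 2.3+84 = 86.3, rate = 0.8+10 = 10.8).
Mode = (α−1)/β = 85.3/10.8 = 7.898.
Mean = α/β = 86.3/10.8 = 7.991.
Squared-error loss ⇒ the optimal estimator is the posterior mean.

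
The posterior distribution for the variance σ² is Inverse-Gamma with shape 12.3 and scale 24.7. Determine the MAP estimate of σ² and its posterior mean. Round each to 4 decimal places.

σ²_MAP = 1.8571, E[σ²|data] = 2.1858

Mode = β/(α+1) = 24.7/13.3 = 1.8571.
Mean = β/(α−1) = 24.7/11.3 = 2.1858.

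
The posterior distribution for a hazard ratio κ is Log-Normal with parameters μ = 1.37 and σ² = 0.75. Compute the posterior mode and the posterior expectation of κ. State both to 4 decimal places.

κ_MAP = 1.8589, E[κ|data] = 5.7259

Mode = exp(μ − σ²) = exp(0.62) = 1.8589.
Mean = exp(μ + σ²/2) = exp(1.745) = 5.7259.
Right-skewed posterior ⇒ mode < mean.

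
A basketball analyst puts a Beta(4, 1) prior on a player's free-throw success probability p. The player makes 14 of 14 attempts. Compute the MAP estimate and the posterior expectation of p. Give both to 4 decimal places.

MAP: 1.0000. Posterior mean: 0.9474.

Posterior: Beta(4+14, 1+0) = Beta(18, 1).
Since β = 1 ≤ 1 and α > 1, the Beta density is monotone increasing on [0,1]; the mode is at 1.
Mean = 18/(18+1) = 0.9474.
The mean is pulled below the mode by the posterior's left skew.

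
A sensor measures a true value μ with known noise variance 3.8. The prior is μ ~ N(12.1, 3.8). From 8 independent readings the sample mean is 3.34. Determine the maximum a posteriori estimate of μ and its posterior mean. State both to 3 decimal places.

Posterior for μ is Normal. Precision-weighted mean: (1/3.8·12.1 + 8/3.8·3.34) / (1/3.8 + 8/3.8) = 4.313.
A Normal posterior is symmetric, so mode = mean.

MAP: 4.313. Posterior mean: 4.313.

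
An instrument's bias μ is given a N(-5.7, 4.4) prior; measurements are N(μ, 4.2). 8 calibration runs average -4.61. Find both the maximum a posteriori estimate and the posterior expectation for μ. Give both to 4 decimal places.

maximum a posteriori estimate = -4.7262, posterior expectation = -4.7262

Posterior for μ is Normal. Precision-weighted mean: (1/4.4·-5.7 + 8/4.2·-4.61) / (1/4.4 + 8/4.2) = -4.7262.
A Normal posterior is symmetric, so mode = mean.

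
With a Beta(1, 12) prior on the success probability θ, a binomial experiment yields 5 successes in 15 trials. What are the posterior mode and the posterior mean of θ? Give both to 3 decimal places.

Posterior: Beta(1+5, 12+10) = Beta(6, 22).
Mode = (6−1)/(6+22−2) = 5/26 = 0.192.
Mean = 6/(6+22) = 6/28 = 0.214.
The posterior is right-skewed, so the mean exceeds the mode.

MAP = 0.192, posterior mean = 0.214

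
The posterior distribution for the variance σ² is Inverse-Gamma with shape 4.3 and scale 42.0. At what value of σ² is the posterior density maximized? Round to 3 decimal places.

7.925

Mode = β/(α+1) = 42.0/5.3 = 7.925.
Mean = β/(α−1) = 42.0/3.3 = 12.727.
This is the posterior mode — the MAP estimate.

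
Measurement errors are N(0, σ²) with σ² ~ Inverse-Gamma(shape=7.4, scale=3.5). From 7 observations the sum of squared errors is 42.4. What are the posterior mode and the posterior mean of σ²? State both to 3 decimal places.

Posterior: Inverse-Gamma(shape = 7.4+7/2 = 10.9, scale = 3.5+42.4/2 = 24.7).
Mode = β/(α+1) = 24.7/11.9 = 2.076.
Mean = β/(α−1) = 24.7/9.9 = 2.495.
The posterior is right-skewed, so the mean exceeds the mode.

posterior mode = 2.076, posterior mean = 2.495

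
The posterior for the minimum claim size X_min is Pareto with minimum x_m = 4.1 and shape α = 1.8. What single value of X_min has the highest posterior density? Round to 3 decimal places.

The Pareto density is strictly decreasing on [x_m, ∞), so the mode is x_m = 4.100.
Mean = α·x_m/(α−1) = 1.8·4.1/0.8 = 9.225.
This is the posterior mode — the MAP estimate.

4.100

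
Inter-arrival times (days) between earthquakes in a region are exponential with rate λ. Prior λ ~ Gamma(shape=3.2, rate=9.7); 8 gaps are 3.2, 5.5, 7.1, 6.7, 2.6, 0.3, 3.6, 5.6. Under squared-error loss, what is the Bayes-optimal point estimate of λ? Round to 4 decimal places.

0.2528

Σ times = 34.6. Posterior: Gamma(shape = 3.2+8 = 11.2, rate = 9.7+34.6 = 44.3).
Mode = (α−1)/β = 10.2/44.3 = 0.2302.
Mean = α/β = 11.2/44.3 = 0.2528.
Squared-error loss ⇒ the optimal estimator is the posterior mean.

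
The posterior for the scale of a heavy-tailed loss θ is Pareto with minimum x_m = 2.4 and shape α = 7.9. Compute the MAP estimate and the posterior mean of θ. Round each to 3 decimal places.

The Pareto density is strictly decreasing on [x_m, ∞), so the mode is x_m = 2.400.
Mean = α·x_m/(α−1) = 7.9·2.4/6.9 = 2.748.
The mean is pulled above the mode by the posterior's right skew.

MAP: 2.400. Posterior mean: 2.748.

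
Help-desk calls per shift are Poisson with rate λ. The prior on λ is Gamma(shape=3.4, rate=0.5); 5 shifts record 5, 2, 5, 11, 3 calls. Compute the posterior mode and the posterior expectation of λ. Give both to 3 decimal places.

MAP = 5.164, posterior mean = 5.345

Σ counts = 26. Posterior: Gamma(shape = 3.4+26 = 29.4, rate = 0.5+5 = 5.5).
Mode = (α−1)/β = 28.4/5.5 = 5.164.
Mean = α/β = 29.4/5.5 = 5.345.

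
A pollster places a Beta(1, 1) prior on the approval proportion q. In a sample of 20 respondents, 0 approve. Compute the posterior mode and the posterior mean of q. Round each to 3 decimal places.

posterior mode = 0.000, posterior mean = 0.045

Posterior: Beta(1+0, 1+20) = Beta(1, 21).
Since α = 1 ≤ 1 and β > 1, the Beta density is monotone decreasing on [0,1]; the mode is at 0.
Mean = 1/(1+21) = 0.045.
The mean is pulled above the mode by the posterior's right skew.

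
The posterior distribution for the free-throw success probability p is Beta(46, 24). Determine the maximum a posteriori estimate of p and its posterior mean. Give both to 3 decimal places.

Mode = (46−1)/(46+24−2) = 45/68 = 0.662.
Mean = 46/(46+24) = 46/70 = 0.657.

MAP = 0.662; posterior mean = 0.657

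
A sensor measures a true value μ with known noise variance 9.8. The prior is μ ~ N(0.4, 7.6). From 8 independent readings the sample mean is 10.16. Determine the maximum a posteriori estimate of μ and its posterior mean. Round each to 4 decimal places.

Posterior for μ is Normal. Precision-weighted mean: (1/7.6·0.4 + 8/9.8·10.16) / (1/7.6 + 8/9.8) = 8.8052.
A Normal posterior is symmetric, so mode = mean.

μ_MAP = 8.8052, E[μ|data] = 8.8052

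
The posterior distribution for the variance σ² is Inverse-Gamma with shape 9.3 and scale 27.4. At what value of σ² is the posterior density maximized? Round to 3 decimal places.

Mode = β/(α+1) = 27.4/10.3 = 2.660.
Mean = β/(α−1) = 27.4/8.3 = 3.301.
This is the posterior mode — the MAP estimate.

2.660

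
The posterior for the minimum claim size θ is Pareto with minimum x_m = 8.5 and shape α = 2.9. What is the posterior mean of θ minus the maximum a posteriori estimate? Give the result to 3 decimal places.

4.474

The Pareto density is strictly decreasing on [x_m, ∞), so the mode is x_m = 8.500.
Mean = α·x_m/(α−1) = 2.9·8.5/1.9 = 12.974.
Difference = 12.974 − 8.500 = 4.474.
Mean > mode: the posterior has a right tail.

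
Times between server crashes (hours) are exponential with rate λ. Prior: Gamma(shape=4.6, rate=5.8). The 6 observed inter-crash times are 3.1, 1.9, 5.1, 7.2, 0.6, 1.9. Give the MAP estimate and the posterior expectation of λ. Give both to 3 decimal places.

MAP = 0.375, posterior mean = 0.414

Σ times = 19.8. Posterior: Gamma(shape = 4.6+6 = 10.6, rate = 5.8+19.8 = 25.6).
Mode = (α−1)/β = 9.6/25.6 = 0.375.
Mean = α/β = 10.6/25.6 = 0.414.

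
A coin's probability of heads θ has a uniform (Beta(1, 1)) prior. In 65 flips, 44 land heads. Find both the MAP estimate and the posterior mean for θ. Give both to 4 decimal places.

Posterior: Beta(1+44, 1+21) = Beta(45, 22).
Mode = (45−1)/(45+22−2) = 44/65 = 0.6769.
Mean = 45/(45+22) = 45/67 = 0.6716.

MAP: 0.6769. Posterior mean: 0.6716.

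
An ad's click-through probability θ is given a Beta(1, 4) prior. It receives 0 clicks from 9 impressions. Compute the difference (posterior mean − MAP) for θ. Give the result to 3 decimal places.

Posterior: Beta(1+0, 4+9) = Beta(1, 13).
Since α = 1 ≤ 1 and β > 1, the Beta density is monotone decreasing on [0,1]; the mode is at 0.
Mean = 1/(1+13) = 0.071.
Difference = 0.071 − 0.000 = 0.071.
The mean is pulled above the mode by the posterior's right skew.

0.071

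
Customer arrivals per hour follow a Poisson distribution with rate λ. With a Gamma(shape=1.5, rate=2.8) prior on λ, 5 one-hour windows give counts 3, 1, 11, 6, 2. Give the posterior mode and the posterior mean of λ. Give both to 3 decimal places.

Σ counts = 23. Posterior: Gamma(shape = 1.5+23 = 24.5, rate = 2.8+5 = 7.8).
Mode = (α−1)/β = 23.5/7.8 = 3.013.
Mean = α/β = 24.5/7.8 = 3.141.

MAP = 3.013, posterior mean = 3.141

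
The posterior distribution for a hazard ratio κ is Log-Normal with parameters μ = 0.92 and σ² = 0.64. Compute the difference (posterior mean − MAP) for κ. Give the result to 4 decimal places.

2.1325

Mode = exp(μ − σ²) = exp(0.28) = 1.3231.
Mean = exp(μ + σ²/2) = exp(1.240) = 3.4556.
Difference = 3.4556 − 1.3231 = 2.1325.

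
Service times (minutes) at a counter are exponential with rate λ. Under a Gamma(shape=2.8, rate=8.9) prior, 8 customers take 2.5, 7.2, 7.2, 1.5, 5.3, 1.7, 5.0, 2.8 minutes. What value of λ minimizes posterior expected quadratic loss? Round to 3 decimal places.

0.257

Σ times = 33.2. Posterior: Gamma(shape = 2.8+8 = 10.8, rate = 8.9+33.2 = 42.1).
Mode = (α−1)/β = 9.8/42.1 = 0.233.
Mean = α/β = 10.8/42.1 = 0.257.
Quadratic loss ⇒ the optimal estimator is the posterior mean.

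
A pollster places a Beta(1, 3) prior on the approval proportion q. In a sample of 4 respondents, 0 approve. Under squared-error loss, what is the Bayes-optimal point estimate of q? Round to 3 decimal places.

0.125

Posterior: Beta(1+0, 3+4) = Beta(1, 7).
Since α = 1 ≤ 1 and β > 1, the Beta density is monotone decreasing on [0,1]; the mode is at 0.
Mean = 1/(1+7) = 0.125.
Squared-error loss ⇒ the optimal estimator is the posterior mean.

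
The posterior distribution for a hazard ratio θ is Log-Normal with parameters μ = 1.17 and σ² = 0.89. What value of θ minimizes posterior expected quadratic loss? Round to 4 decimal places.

5.0279

Mode = exp(μ − σ²) = exp(0.28) = 1.3231.
Mean = exp(μ + σ²/2) = exp(1.615) = 5.0279.
Quadratic loss ⇒ the optimal estimator is the posterior mean.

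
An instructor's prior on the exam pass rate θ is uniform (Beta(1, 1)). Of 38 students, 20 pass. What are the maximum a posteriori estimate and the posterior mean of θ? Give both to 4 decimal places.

θ_MAP = 0.5263, E[θ|data] = 0.5250

Posterior: Beta(1+20, 1+18) = Beta(21, 19).
Mode = (21−1)/(21+19−2) = 20/38 = 0.5263.
With a flat prior the MAP equals the MLE, 20/38.
Mean = 21/(21+19) = 21/40 = 0.5250.
Mode > mean: the posterior has a left tail.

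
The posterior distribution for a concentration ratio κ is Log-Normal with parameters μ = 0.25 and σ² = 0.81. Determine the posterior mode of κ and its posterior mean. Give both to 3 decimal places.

posterior mode = 0.571, posterior mean = 1.925

Mode = exp(μ − σ²) = exp(-0.56) = 0.571.
Mean = exp(μ + σ²/2) = exp(0.655) = 1.925.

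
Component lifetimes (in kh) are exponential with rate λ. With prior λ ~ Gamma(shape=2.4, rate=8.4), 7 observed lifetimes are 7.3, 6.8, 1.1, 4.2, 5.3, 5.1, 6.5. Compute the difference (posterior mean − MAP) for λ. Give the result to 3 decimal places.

Σ times = 36.3. Posterior: Gamma(shape = 2.4+7 = 9.4, rate = 8.4+36.3 = 44.7).
Mode = (α−1)/β = 8.4/44.7 = 0.188.
Mean = α/β = 9.4/44.7 = 0.210.
Difference = 0.210 − 0.188 = 0.022.

0.022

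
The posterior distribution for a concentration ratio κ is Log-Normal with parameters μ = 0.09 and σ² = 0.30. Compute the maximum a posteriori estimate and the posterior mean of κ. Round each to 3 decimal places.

Mode = exp(μ − σ²) = exp(-0.21) = 0.811.
Mean = exp(μ + σ²/2) = exp(0.240) = 1.271.
The mean is pulled above the mode by the posterior's right skew.

κ_MAP = 0.811, E[κ|data] = 1.271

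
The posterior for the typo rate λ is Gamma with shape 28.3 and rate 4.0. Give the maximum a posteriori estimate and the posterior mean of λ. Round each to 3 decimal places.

MAP = 6.825, posterior mean = 7.075

Mode = (α−1)/β = 27.3/4.0 = 6.825.
Mean = α/β = 28.3/4.0 = 7.075.
The mean is pulled above the mode by the posterior's right skew.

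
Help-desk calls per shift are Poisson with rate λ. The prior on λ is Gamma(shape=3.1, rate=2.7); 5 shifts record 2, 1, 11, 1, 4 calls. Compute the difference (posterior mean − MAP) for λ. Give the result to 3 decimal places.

Σ counts = 19. Posterior: Gamma(shape = 3.1+19 = 22.1, rate = 2.7+5 = 7.7).
Mode = (α−1)/β = 21.1/7.7 = 2.740.
Mean = α/β = 22.1/7.7 = 2.870.
Difference = 2.870 − 2.740 = 0.130.

0.130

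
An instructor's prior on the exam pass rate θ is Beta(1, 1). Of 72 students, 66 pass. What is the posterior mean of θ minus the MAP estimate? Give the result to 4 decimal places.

-0.0113

Posterior: Beta(1+66, 1+6) = Beta(67, 7).
Mode = (67−1)/(67+7−2) = 66/72 = 0.9167.
With a flat prior the MAP equals the MLE, 66/72.
Mean = 67/(67+7) = 67/74 = 0.9054.
Difference = 0.9054 − 0.9167 = -0.0113.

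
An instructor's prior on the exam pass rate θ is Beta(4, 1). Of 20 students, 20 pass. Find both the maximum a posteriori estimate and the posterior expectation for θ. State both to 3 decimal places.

θ_MAP = 1.000, E[θ|data] = 0.960

Posterior: Beta(4+20, 1+0) = Beta(24, 1).
Since β = 1 ≤ 1 and α > 1, the Beta density is monotone increasing on [0,1]; the mode is at 1.
Mean = 24/(24+1) = 0.960.
The mean is pulled below the mode by the posterior's left skew.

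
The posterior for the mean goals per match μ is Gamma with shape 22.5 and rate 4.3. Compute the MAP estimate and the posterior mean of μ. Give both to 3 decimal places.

MAP = 5.000; posterior mean = 5.233

Mode = (α−1)/β = 21.5/4.3 = 5.000.
Mean = α/β = 22.5/4.3 = 5.233.
Right-skewed posterior ⇒ mode < mean.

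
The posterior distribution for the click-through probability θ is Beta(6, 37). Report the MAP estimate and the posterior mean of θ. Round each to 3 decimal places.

MAP = 0.122, posterior mean = 0.140

Mode = (6−1)/(6+37−2) = 5/41 = 0.122.
Mean = 6/(6+37) = 6/43 = 0.140.
The mean is pulled above the mode by the posterior's right skew.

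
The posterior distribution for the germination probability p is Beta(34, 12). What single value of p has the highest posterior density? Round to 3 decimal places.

Mode = (34−1)/(34+12−2) = 33/44 = 0.750.
Mean = 34/(34+12) = 34/46 = 0.739.
This is the posterior mode — the MAP estimate.

0.750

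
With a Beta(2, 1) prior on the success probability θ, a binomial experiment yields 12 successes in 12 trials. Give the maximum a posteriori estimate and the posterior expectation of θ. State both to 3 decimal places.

Posterior: Beta(2+12, 1+0) = Beta(14, 1).
Since β = 1 ≤ 1 and α > 1, the Beta density is monotone increasing on [0,1]; the mode is at 1.
Mean = 14/(14+1) = 0.933.

MAP = 1.000, posterior mean = 0.933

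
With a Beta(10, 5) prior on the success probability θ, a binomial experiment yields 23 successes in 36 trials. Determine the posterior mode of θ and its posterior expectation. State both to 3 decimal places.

Posterior: Beta(10+23, 5+13) = Beta(33, 18).
Mode = (33−1)/(33+18−2) = 32/49 = 0.653.
Mean = 33/(33+18) = 33/51 = 0.647.

θ_MAP = 0.653, E[θ|data] = 0.647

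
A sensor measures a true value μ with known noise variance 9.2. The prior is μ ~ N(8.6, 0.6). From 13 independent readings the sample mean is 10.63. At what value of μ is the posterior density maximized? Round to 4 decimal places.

Posterior for μ is Normal. Precision-weighted mean: (1/0.6·8.6 + 13/9.2·10.63) / (1/0.6 + 13/9.2) = 9.5314.
A Normal posterior is symmetric, so mode = mean.
This is the posterior mode — the MAP estimate.

9.5314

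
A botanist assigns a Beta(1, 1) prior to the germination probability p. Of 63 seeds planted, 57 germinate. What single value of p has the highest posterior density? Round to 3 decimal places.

Posterior: Beta(1+57, 1+6) = Beta(58, 7).
Mode = (58−1)/(58+7−2) = 57/63 = 0.905.
With a flat prior the MAP equals the MLE, 57/63.
Mean = 58/(58+7) = 58/65 = 0.892.
This is the posterior mode — the MAP estimate.

0.905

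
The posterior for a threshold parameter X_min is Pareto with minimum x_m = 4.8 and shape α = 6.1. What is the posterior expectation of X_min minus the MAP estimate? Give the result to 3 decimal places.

0.941

The Pareto density is strictly decreasing on [x_m, ∞), so the mode is x_m = 4.800.
Mean = α·x_m/(α−1) = 6.1·4.8/5.1 = 5.741.
Difference = 5.741 − 4.800 = 0.941.
Mean > mode: the posterior has a right tail.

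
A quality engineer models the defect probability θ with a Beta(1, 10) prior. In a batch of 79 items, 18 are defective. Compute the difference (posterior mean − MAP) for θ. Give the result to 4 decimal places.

0.0066

Posterior: Beta(1+18, 10+61) = Beta(19, 71).
Mode = (19−1)/(19+71−2) = 18/88 = 0.2045.
Mean = 19/(19+71) = 19/90 = 0.2111.
Difference = 0.2111 − 0.2045 = 0.0066.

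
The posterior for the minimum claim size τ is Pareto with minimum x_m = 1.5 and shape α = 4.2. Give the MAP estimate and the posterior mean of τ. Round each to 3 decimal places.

MAP = 1.500, posterior mean = 1.969

The Pareto density is strictly decreasing on [x_m, ∞), so the mode is x_m = 1.500.
Mean = α·x_m/(α−1) = 4.2·1.5/3.2 = 1.969.
Mean > mode: the posterior has a right tail.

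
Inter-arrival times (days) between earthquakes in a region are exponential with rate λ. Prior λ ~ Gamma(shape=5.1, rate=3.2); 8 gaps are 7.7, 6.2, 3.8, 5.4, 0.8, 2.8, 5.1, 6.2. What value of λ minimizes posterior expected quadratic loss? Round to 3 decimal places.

Σ times = 38.0. Posterior: Gamma(shape = 5.1+8 = 13.1, rate = 3.2+38.0 = 41.2).
Mode = (α−1)/β = 12.1/41.2 = 0.294.
Mean = α/β = 13.1/41.2 = 0.318.
Quadratic loss ⇒ the optimal estimator is the posterior mean.

0.318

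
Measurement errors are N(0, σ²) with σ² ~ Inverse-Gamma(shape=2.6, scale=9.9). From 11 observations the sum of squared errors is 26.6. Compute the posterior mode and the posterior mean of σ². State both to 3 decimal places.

MAP: 2.549. Posterior mean: 3.268.

Posterior: Inverse-Gamma(shape = 2.6+11/2 = 8.1, scale = 9.9+26.6/2 = 23.2).
Mode = β/(α+1) = 23.2/9.1 = 2.549.
Mean = β/(α−1) = 23.2/7.1 = 3.268.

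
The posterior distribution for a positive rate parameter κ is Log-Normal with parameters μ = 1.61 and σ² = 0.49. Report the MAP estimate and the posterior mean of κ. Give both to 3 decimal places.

Mode = exp(μ − σ²) = exp(1.12) = 3.065.
Mean = exp(μ + σ²/2) = exp(1.855) = 6.392.

MAP = 3.065; posterior mean = 6.392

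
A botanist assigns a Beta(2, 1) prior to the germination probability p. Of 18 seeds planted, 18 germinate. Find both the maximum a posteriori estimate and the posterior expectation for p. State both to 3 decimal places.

MAP: 1.000. Posterior mean: 0.952.

Posterior: Beta(2+18, 1+0) = Beta(20, 1).
Since β = 1 ≤ 1 and α > 1, the Beta density is monotone increasing on [0,1]; the mode is at 1.
Mean = 20/(20+1) = 0.952.
Left-skewed posterior ⇒ mean < mode.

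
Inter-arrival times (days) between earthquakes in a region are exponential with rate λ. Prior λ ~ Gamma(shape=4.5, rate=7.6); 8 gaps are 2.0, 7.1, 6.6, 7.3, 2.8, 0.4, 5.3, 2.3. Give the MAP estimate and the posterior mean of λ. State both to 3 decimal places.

MAP estimate = 0.278, posterior mean = 0.302

Σ times = 33.8. Posterior: Gamma(shape = 4.5+8 = 12.5, rate = 7.6+33.8 = 41.4).
Mode = (α−1)/β = 11.5/41.4 = 0.278.
Mean = α/β = 12.5/41.4 = 0.302.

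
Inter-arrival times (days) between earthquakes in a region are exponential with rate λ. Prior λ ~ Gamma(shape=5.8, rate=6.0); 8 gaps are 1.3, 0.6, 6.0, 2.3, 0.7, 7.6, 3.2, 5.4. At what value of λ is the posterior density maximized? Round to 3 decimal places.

0.387

Σ times = 27.1. Posterior: Gamma(shape = 5.8+8 = 13.8, rate = 6.0+27.1 = 33.1).
Mode = (α−1)/β = 12.8/33.1 = 0.387.
Mean = α/β = 13.8/33.1 = 0.417.
This is the posterior mode — the MAP estimate.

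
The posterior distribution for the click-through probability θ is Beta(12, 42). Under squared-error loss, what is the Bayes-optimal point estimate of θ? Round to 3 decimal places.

Mode = (12−1)/(12+42−2) = 11/52 = 0.212.
Mean = 12/(12+42) = 12/54 = 0.222.
Squared-error loss ⇒ the optimal estimator is the posterior mean.

0.222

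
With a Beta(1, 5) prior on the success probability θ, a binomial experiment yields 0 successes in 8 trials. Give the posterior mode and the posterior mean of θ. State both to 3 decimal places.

MAP: 0.000. Posterior mean: 0.071.

Posterior: Beta(1+0, 5+8) = Beta(1, 13).
Since α = 1 ≤ 1 and β > 1, the Beta density is monotone decreasing on [0,1]; the mode is at 0.
Mean = 1/(1+13) = 0.071.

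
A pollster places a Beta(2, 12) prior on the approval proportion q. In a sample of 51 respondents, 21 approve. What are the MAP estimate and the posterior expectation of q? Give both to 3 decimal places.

Posterior: Beta(2+21, 12+30) = Beta(23, 42).
Mode = (23−1)/(23+42−2) = 22/63 = 0.349.
Mean = 23/(23+42) = 23/65 = 0.354.

MAP estimate = 0.349, posterior expectation = 0.354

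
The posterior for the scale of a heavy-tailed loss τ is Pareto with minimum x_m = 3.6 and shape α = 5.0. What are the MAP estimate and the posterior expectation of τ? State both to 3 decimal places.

The Pareto density is strictly decreasing on [x_m, ∞), so the mode is x_m = 3.600.
Mean = α·x_m/(α−1) = 5.0·3.6/4.0 = 4.500.

τ_MAP = 3.600, E[τ|data] = 4.500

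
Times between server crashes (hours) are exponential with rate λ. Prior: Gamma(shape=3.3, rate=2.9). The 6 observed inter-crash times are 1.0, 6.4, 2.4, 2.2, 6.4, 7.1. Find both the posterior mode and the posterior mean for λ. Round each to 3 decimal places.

MAP: 0.292. Posterior mean: 0.327.

Σ times = 25.5. Posterior: Gamma(shape = 3.3+6 = 9.3, rate = 2.9+25.5 = 28.4).
Mode = (α−1)/β = 8.3/28.4 = 0.292.
Mean = α/β = 9.3/28.4 = 0.327.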